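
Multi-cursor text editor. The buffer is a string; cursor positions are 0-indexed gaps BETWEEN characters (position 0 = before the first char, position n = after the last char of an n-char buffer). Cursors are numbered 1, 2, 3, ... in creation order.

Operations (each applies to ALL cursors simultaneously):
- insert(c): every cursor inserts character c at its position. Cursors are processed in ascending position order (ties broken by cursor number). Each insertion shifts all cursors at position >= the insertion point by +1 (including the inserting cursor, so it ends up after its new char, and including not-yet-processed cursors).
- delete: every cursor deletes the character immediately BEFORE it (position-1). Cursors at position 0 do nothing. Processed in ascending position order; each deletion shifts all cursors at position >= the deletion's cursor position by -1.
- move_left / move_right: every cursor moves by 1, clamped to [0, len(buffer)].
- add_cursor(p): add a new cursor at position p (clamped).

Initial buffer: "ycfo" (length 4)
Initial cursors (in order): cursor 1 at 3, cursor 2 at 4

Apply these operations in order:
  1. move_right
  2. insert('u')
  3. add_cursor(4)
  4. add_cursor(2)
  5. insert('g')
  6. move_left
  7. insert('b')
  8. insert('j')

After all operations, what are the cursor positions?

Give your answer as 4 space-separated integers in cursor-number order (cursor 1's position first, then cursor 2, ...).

After op 1 (move_right): buffer="ycfo" (len 4), cursors c1@4 c2@4, authorship ....
After op 2 (insert('u')): buffer="ycfouu" (len 6), cursors c1@6 c2@6, authorship ....12
After op 3 (add_cursor(4)): buffer="ycfouu" (len 6), cursors c3@4 c1@6 c2@6, authorship ....12
After op 4 (add_cursor(2)): buffer="ycfouu" (len 6), cursors c4@2 c3@4 c1@6 c2@6, authorship ....12
After op 5 (insert('g')): buffer="ycgfoguugg" (len 10), cursors c4@3 c3@6 c1@10 c2@10, authorship ..4..31212
After op 6 (move_left): buffer="ycgfoguugg" (len 10), cursors c4@2 c3@5 c1@9 c2@9, authorship ..4..31212
After op 7 (insert('b')): buffer="ycbgfobguugbbg" (len 14), cursors c4@3 c3@7 c1@13 c2@13, authorship ..44..33121122
After op 8 (insert('j')): buffer="ycbjgfobjguugbbjjg" (len 18), cursors c4@4 c3@9 c1@17 c2@17, authorship ..444..33312112122

Answer: 17 17 9 4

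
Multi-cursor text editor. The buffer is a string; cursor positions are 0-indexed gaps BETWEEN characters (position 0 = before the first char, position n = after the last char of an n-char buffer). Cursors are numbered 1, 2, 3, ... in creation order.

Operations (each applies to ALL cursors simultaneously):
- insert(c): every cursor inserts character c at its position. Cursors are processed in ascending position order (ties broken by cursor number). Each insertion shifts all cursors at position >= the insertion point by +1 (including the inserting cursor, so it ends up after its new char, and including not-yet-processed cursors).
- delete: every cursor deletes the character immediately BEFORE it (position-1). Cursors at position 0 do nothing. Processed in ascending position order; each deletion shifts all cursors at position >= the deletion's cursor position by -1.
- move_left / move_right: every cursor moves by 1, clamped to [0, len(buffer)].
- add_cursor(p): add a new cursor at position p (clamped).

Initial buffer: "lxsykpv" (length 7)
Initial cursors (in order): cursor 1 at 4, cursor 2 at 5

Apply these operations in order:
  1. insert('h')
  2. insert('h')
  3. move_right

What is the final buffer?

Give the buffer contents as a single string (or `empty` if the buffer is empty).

Answer: lxsyhhkhhpv

Derivation:
After op 1 (insert('h')): buffer="lxsyhkhpv" (len 9), cursors c1@5 c2@7, authorship ....1.2..
After op 2 (insert('h')): buffer="lxsyhhkhhpv" (len 11), cursors c1@6 c2@9, authorship ....11.22..
After op 3 (move_right): buffer="lxsyhhkhhpv" (len 11), cursors c1@7 c2@10, authorship ....11.22..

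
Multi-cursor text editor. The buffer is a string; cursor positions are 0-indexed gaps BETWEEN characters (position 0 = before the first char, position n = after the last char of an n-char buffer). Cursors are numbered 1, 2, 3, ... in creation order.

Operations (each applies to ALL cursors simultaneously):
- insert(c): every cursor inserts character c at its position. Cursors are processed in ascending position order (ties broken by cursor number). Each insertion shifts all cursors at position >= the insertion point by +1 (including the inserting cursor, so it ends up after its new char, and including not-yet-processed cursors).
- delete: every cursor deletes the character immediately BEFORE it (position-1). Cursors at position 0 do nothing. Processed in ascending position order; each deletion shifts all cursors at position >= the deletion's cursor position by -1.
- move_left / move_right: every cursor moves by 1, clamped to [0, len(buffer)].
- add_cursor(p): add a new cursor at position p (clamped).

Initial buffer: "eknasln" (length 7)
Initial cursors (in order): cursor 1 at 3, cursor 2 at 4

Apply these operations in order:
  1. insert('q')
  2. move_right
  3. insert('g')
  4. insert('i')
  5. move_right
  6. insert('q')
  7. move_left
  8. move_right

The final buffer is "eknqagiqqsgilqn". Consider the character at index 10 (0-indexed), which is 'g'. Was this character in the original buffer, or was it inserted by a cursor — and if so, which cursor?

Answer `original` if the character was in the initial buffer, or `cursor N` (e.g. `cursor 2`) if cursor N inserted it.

After op 1 (insert('q')): buffer="eknqaqsln" (len 9), cursors c1@4 c2@6, authorship ...1.2...
After op 2 (move_right): buffer="eknqaqsln" (len 9), cursors c1@5 c2@7, authorship ...1.2...
After op 3 (insert('g')): buffer="eknqagqsgln" (len 11), cursors c1@6 c2@9, authorship ...1.12.2..
After op 4 (insert('i')): buffer="eknqagiqsgiln" (len 13), cursors c1@7 c2@11, authorship ...1.112.22..
After op 5 (move_right): buffer="eknqagiqsgiln" (len 13), cursors c1@8 c2@12, authorship ...1.112.22..
After op 6 (insert('q')): buffer="eknqagiqqsgilqn" (len 15), cursors c1@9 c2@14, authorship ...1.1121.22.2.
After op 7 (move_left): buffer="eknqagiqqsgilqn" (len 15), cursors c1@8 c2@13, authorship ...1.1121.22.2.
After op 8 (move_right): buffer="eknqagiqqsgilqn" (len 15), cursors c1@9 c2@14, authorship ...1.1121.22.2.
Authorship (.=original, N=cursor N): . . . 1 . 1 1 2 1 . 2 2 . 2 .
Index 10: author = 2

Answer: cursor 2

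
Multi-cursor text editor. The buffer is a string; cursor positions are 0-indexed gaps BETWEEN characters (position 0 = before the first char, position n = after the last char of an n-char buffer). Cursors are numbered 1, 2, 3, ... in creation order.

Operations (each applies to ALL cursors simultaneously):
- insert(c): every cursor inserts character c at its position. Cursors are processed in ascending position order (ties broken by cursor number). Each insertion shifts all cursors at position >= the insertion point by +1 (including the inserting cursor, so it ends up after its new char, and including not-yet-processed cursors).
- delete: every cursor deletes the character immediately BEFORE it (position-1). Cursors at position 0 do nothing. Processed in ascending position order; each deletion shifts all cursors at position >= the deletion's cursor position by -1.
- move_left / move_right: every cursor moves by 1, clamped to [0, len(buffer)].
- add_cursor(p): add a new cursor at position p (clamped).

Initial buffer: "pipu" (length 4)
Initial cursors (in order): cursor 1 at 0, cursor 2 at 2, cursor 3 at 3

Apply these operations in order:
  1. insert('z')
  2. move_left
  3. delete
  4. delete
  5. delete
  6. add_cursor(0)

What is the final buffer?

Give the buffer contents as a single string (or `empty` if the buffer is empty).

Answer: zu

Derivation:
After op 1 (insert('z')): buffer="zpizpzu" (len 7), cursors c1@1 c2@4 c3@6, authorship 1..2.3.
After op 2 (move_left): buffer="zpizpzu" (len 7), cursors c1@0 c2@3 c3@5, authorship 1..2.3.
After op 3 (delete): buffer="zpzzu" (len 5), cursors c1@0 c2@2 c3@3, authorship 1.23.
After op 4 (delete): buffer="zzu" (len 3), cursors c1@0 c2@1 c3@1, authorship 13.
After op 5 (delete): buffer="zu" (len 2), cursors c1@0 c2@0 c3@0, authorship 3.
After op 6 (add_cursor(0)): buffer="zu" (len 2), cursors c1@0 c2@0 c3@0 c4@0, authorship 3.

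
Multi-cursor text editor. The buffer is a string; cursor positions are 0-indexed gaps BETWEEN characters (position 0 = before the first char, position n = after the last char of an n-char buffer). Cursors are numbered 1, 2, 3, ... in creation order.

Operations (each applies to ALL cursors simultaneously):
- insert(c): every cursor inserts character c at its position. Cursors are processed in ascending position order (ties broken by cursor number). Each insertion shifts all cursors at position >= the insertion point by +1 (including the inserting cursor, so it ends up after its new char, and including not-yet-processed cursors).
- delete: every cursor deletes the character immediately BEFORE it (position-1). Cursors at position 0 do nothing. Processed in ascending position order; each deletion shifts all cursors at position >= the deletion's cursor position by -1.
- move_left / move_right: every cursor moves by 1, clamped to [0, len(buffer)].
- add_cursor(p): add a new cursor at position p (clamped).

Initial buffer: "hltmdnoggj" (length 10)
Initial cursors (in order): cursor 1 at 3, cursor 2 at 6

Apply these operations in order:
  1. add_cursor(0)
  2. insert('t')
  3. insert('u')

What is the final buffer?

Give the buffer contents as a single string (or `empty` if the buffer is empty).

After op 1 (add_cursor(0)): buffer="hltmdnoggj" (len 10), cursors c3@0 c1@3 c2@6, authorship ..........
After op 2 (insert('t')): buffer="thlttmdntoggj" (len 13), cursors c3@1 c1@5 c2@9, authorship 3...1...2....
After op 3 (insert('u')): buffer="tuhlttumdntuoggj" (len 16), cursors c3@2 c1@7 c2@12, authorship 33...11...22....

Answer: tuhlttumdntuoggj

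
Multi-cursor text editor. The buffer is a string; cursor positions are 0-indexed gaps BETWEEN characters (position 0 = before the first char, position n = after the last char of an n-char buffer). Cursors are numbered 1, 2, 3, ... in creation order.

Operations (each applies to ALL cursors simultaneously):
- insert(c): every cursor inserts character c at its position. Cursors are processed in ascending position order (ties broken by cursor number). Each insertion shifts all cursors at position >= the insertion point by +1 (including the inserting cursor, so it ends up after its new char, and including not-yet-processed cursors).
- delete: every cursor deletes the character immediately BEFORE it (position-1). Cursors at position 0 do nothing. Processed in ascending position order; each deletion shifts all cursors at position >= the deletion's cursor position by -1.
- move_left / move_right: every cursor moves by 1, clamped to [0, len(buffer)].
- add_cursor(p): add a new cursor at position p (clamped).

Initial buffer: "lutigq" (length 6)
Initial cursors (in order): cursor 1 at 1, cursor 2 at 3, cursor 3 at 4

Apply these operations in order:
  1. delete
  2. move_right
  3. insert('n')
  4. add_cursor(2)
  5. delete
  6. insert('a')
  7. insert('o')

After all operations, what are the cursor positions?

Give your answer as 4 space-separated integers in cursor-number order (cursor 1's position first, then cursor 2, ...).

Answer: 4 9 9 4

Derivation:
After op 1 (delete): buffer="ugq" (len 3), cursors c1@0 c2@1 c3@1, authorship ...
After op 2 (move_right): buffer="ugq" (len 3), cursors c1@1 c2@2 c3@2, authorship ...
After op 3 (insert('n')): buffer="ungnnq" (len 6), cursors c1@2 c2@5 c3@5, authorship .1.23.
After op 4 (add_cursor(2)): buffer="ungnnq" (len 6), cursors c1@2 c4@2 c2@5 c3@5, authorship .1.23.
After op 5 (delete): buffer="gq" (len 2), cursors c1@0 c4@0 c2@1 c3@1, authorship ..
After op 6 (insert('a')): buffer="aagaaq" (len 6), cursors c1@2 c4@2 c2@5 c3@5, authorship 14.23.
After op 7 (insert('o')): buffer="aaoogaaooq" (len 10), cursors c1@4 c4@4 c2@9 c3@9, authorship 1414.2323.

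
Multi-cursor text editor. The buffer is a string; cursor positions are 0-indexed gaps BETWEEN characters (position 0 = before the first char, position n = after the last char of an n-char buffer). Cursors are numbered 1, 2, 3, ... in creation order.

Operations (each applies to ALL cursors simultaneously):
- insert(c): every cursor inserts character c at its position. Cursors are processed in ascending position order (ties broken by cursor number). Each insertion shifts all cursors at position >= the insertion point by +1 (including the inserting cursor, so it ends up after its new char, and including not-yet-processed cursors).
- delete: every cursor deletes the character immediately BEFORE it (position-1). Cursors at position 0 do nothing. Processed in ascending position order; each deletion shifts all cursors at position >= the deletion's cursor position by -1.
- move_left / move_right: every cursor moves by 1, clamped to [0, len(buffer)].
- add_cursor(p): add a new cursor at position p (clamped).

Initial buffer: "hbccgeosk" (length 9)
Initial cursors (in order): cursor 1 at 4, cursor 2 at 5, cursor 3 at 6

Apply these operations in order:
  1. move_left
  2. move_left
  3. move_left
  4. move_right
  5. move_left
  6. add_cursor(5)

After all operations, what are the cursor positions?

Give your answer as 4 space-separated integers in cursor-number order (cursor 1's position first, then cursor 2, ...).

Answer: 1 2 3 5

Derivation:
After op 1 (move_left): buffer="hbccgeosk" (len 9), cursors c1@3 c2@4 c3@5, authorship .........
After op 2 (move_left): buffer="hbccgeosk" (len 9), cursors c1@2 c2@3 c3@4, authorship .........
After op 3 (move_left): buffer="hbccgeosk" (len 9), cursors c1@1 c2@2 c3@3, authorship .........
After op 4 (move_right): buffer="hbccgeosk" (len 9), cursors c1@2 c2@3 c3@4, authorship .........
After op 5 (move_left): buffer="hbccgeosk" (len 9), cursors c1@1 c2@2 c3@3, authorship .........
After op 6 (add_cursor(5)): buffer="hbccgeosk" (len 9), cursors c1@1 c2@2 c3@3 c4@5, authorship .........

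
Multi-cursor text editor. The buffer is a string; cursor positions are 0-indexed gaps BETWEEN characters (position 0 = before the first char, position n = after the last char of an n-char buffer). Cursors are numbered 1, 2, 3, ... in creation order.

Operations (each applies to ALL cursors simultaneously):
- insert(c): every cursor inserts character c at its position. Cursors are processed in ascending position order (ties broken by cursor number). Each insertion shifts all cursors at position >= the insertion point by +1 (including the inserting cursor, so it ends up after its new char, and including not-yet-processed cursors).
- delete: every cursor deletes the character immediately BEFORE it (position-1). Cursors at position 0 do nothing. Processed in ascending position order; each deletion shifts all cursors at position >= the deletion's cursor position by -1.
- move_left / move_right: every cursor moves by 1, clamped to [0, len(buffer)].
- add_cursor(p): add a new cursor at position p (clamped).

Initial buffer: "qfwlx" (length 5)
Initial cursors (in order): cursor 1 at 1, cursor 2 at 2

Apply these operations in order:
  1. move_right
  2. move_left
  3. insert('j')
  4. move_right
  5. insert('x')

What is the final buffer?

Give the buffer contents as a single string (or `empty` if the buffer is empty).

Answer: qjfxjwxlx

Derivation:
After op 1 (move_right): buffer="qfwlx" (len 5), cursors c1@2 c2@3, authorship .....
After op 2 (move_left): buffer="qfwlx" (len 5), cursors c1@1 c2@2, authorship .....
After op 3 (insert('j')): buffer="qjfjwlx" (len 7), cursors c1@2 c2@4, authorship .1.2...
After op 4 (move_right): buffer="qjfjwlx" (len 7), cursors c1@3 c2@5, authorship .1.2...
After op 5 (insert('x')): buffer="qjfxjwxlx" (len 9), cursors c1@4 c2@7, authorship .1.12.2..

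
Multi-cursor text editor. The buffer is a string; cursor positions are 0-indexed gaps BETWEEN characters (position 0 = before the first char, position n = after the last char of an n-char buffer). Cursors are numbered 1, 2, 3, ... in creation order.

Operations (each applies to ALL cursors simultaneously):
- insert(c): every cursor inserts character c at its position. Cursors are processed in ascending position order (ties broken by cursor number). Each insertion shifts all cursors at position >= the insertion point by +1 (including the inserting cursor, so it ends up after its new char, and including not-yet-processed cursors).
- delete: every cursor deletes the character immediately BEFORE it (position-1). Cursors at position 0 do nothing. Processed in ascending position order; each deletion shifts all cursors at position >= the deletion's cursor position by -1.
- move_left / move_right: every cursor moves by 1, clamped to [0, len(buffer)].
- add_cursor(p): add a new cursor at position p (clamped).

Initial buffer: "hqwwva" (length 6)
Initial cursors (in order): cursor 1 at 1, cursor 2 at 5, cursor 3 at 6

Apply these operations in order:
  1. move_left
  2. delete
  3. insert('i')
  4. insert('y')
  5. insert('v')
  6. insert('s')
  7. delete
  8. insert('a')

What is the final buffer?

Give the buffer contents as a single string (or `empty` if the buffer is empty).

After op 1 (move_left): buffer="hqwwva" (len 6), cursors c1@0 c2@4 c3@5, authorship ......
After op 2 (delete): buffer="hqwa" (len 4), cursors c1@0 c2@3 c3@3, authorship ....
After op 3 (insert('i')): buffer="ihqwiia" (len 7), cursors c1@1 c2@6 c3@6, authorship 1...23.
After op 4 (insert('y')): buffer="iyhqwiiyya" (len 10), cursors c1@2 c2@9 c3@9, authorship 11...2323.
After op 5 (insert('v')): buffer="iyvhqwiiyyvva" (len 13), cursors c1@3 c2@12 c3@12, authorship 111...232323.
After op 6 (insert('s')): buffer="iyvshqwiiyyvvssa" (len 16), cursors c1@4 c2@15 c3@15, authorship 1111...23232323.
After op 7 (delete): buffer="iyvhqwiiyyvva" (len 13), cursors c1@3 c2@12 c3@12, authorship 111...232323.
After op 8 (insert('a')): buffer="iyvahqwiiyyvvaaa" (len 16), cursors c1@4 c2@15 c3@15, authorship 1111...23232323.

Answer: iyvahqwiiyyvvaaa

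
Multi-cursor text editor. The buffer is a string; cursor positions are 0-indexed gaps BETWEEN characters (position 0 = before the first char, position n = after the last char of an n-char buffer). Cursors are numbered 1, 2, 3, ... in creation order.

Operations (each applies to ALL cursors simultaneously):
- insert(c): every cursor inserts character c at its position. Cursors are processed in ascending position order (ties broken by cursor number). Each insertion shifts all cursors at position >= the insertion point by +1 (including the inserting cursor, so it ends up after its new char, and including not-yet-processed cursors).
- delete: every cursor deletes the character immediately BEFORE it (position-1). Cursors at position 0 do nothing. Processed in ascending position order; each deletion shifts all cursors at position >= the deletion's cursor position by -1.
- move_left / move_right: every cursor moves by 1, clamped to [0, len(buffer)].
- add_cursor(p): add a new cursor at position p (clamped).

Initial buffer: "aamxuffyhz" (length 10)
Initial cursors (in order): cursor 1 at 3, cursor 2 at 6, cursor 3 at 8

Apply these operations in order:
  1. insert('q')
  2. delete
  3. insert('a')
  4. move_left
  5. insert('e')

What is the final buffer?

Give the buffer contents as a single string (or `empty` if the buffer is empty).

Answer: aameaxufeafyeahz

Derivation:
After op 1 (insert('q')): buffer="aamqxufqfyqhz" (len 13), cursors c1@4 c2@8 c3@11, authorship ...1...2..3..
After op 2 (delete): buffer="aamxuffyhz" (len 10), cursors c1@3 c2@6 c3@8, authorship ..........
After op 3 (insert('a')): buffer="aamaxufafyahz" (len 13), cursors c1@4 c2@8 c3@11, authorship ...1...2..3..
After op 4 (move_left): buffer="aamaxufafyahz" (len 13), cursors c1@3 c2@7 c3@10, authorship ...1...2..3..
After op 5 (insert('e')): buffer="aameaxufeafyeahz" (len 16), cursors c1@4 c2@9 c3@13, authorship ...11...22..33..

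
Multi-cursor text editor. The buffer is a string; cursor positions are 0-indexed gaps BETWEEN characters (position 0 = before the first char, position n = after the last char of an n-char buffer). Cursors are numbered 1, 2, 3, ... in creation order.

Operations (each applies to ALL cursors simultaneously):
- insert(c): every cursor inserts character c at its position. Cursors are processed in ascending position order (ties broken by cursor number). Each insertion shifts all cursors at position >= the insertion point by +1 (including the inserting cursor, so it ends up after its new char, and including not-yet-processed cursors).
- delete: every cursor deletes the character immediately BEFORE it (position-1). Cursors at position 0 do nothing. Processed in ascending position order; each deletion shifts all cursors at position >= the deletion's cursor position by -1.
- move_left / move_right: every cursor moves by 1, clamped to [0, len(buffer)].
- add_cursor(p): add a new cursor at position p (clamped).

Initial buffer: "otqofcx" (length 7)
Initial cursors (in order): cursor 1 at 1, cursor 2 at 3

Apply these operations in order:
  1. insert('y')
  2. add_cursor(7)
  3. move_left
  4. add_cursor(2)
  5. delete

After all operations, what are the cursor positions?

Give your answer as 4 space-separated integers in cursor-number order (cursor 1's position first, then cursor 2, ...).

Answer: 0 1 2 0

Derivation:
After op 1 (insert('y')): buffer="oytqyofcx" (len 9), cursors c1@2 c2@5, authorship .1..2....
After op 2 (add_cursor(7)): buffer="oytqyofcx" (len 9), cursors c1@2 c2@5 c3@7, authorship .1..2....
After op 3 (move_left): buffer="oytqyofcx" (len 9), cursors c1@1 c2@4 c3@6, authorship .1..2....
After op 4 (add_cursor(2)): buffer="oytqyofcx" (len 9), cursors c1@1 c4@2 c2@4 c3@6, authorship .1..2....
After op 5 (delete): buffer="tyfcx" (len 5), cursors c1@0 c4@0 c2@1 c3@2, authorship .2...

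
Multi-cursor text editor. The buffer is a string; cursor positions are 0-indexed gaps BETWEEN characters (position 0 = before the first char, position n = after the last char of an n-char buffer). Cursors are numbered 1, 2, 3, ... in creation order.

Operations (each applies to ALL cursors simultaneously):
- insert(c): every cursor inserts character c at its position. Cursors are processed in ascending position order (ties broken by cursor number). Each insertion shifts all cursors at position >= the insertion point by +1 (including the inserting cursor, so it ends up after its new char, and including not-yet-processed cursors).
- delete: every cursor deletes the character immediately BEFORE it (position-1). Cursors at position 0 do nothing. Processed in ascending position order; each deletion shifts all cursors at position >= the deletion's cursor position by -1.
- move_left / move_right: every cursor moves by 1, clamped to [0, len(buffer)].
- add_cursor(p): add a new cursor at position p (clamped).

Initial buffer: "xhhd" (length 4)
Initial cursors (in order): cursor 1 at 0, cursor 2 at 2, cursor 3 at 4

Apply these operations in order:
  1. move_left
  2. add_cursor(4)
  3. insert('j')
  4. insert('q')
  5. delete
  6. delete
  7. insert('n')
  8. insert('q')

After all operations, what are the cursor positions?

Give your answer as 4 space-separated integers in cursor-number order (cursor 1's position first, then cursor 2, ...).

Answer: 2 5 9 12

Derivation:
After op 1 (move_left): buffer="xhhd" (len 4), cursors c1@0 c2@1 c3@3, authorship ....
After op 2 (add_cursor(4)): buffer="xhhd" (len 4), cursors c1@0 c2@1 c3@3 c4@4, authorship ....
After op 3 (insert('j')): buffer="jxjhhjdj" (len 8), cursors c1@1 c2@3 c3@6 c4@8, authorship 1.2..3.4
After op 4 (insert('q')): buffer="jqxjqhhjqdjq" (len 12), cursors c1@2 c2@5 c3@9 c4@12, authorship 11.22..33.44
After op 5 (delete): buffer="jxjhhjdj" (len 8), cursors c1@1 c2@3 c3@6 c4@8, authorship 1.2..3.4
After op 6 (delete): buffer="xhhd" (len 4), cursors c1@0 c2@1 c3@3 c4@4, authorship ....
After op 7 (insert('n')): buffer="nxnhhndn" (len 8), cursors c1@1 c2@3 c3@6 c4@8, authorship 1.2..3.4
After op 8 (insert('q')): buffer="nqxnqhhnqdnq" (len 12), cursors c1@2 c2@5 c3@9 c4@12, authorship 11.22..33.44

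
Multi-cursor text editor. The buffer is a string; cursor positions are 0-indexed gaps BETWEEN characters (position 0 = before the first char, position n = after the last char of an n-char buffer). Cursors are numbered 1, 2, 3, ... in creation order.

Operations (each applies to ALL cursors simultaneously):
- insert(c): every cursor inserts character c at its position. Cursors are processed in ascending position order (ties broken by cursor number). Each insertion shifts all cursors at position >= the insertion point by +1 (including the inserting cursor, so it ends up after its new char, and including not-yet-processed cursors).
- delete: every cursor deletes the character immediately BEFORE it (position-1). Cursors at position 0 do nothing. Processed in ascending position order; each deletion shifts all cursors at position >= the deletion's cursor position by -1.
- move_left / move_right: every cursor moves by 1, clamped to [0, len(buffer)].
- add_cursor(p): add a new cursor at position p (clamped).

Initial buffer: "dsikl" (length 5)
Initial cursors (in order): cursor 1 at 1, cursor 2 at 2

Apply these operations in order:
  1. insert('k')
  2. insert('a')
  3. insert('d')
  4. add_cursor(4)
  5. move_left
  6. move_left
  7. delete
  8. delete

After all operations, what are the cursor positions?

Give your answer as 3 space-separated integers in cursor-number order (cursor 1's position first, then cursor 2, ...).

Answer: 0 2 0

Derivation:
After op 1 (insert('k')): buffer="dkskikl" (len 7), cursors c1@2 c2@4, authorship .1.2...
After op 2 (insert('a')): buffer="dkaskaikl" (len 9), cursors c1@3 c2@6, authorship .11.22...
After op 3 (insert('d')): buffer="dkadskadikl" (len 11), cursors c1@4 c2@8, authorship .111.222...
After op 4 (add_cursor(4)): buffer="dkadskadikl" (len 11), cursors c1@4 c3@4 c2@8, authorship .111.222...
After op 5 (move_left): buffer="dkadskadikl" (len 11), cursors c1@3 c3@3 c2@7, authorship .111.222...
After op 6 (move_left): buffer="dkadskadikl" (len 11), cursors c1@2 c3@2 c2@6, authorship .111.222...
After op 7 (delete): buffer="adsadikl" (len 8), cursors c1@0 c3@0 c2@3, authorship 11.22...
After op 8 (delete): buffer="adadikl" (len 7), cursors c1@0 c3@0 c2@2, authorship 1122...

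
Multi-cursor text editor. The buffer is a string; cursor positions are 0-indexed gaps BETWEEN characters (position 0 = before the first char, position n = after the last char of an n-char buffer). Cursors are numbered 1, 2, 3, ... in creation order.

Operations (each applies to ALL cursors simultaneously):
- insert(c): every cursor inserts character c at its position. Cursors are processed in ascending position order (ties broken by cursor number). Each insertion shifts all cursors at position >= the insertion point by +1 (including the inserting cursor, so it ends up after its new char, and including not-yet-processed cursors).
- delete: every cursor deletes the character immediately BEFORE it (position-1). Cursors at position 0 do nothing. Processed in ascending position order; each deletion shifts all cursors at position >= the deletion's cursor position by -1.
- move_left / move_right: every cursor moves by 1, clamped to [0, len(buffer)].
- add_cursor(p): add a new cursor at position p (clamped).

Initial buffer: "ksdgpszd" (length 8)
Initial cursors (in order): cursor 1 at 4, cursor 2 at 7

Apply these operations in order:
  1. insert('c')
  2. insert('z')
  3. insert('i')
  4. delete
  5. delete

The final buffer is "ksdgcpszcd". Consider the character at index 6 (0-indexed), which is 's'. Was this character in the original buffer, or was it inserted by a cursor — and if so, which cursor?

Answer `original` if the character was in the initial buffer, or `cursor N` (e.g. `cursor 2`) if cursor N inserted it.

After op 1 (insert('c')): buffer="ksdgcpszcd" (len 10), cursors c1@5 c2@9, authorship ....1...2.
After op 2 (insert('z')): buffer="ksdgczpszczd" (len 12), cursors c1@6 c2@11, authorship ....11...22.
After op 3 (insert('i')): buffer="ksdgczipszczid" (len 14), cursors c1@7 c2@13, authorship ....111...222.
After op 4 (delete): buffer="ksdgczpszczd" (len 12), cursors c1@6 c2@11, authorship ....11...22.
After op 5 (delete): buffer="ksdgcpszcd" (len 10), cursors c1@5 c2@9, authorship ....1...2.
Authorship (.=original, N=cursor N): . . . . 1 . . . 2 .
Index 6: author = original

Answer: original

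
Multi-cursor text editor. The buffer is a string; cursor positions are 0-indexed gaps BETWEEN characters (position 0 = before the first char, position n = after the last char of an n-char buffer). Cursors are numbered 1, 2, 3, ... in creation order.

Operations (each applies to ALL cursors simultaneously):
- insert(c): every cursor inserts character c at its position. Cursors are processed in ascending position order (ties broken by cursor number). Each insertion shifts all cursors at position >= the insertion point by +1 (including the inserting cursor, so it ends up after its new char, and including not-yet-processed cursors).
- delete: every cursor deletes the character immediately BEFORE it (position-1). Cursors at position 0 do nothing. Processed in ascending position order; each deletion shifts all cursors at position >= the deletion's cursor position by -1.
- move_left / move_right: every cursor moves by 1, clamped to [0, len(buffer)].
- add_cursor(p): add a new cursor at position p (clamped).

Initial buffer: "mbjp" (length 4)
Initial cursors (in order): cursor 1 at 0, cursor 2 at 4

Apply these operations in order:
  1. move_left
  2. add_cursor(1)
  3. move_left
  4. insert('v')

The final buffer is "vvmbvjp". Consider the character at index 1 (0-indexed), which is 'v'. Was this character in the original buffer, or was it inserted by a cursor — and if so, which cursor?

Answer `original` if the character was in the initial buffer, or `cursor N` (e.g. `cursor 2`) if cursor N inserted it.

After op 1 (move_left): buffer="mbjp" (len 4), cursors c1@0 c2@3, authorship ....
After op 2 (add_cursor(1)): buffer="mbjp" (len 4), cursors c1@0 c3@1 c2@3, authorship ....
After op 3 (move_left): buffer="mbjp" (len 4), cursors c1@0 c3@0 c2@2, authorship ....
After op 4 (insert('v')): buffer="vvmbvjp" (len 7), cursors c1@2 c3@2 c2@5, authorship 13..2..
Authorship (.=original, N=cursor N): 1 3 . . 2 . .
Index 1: author = 3

Answer: cursor 3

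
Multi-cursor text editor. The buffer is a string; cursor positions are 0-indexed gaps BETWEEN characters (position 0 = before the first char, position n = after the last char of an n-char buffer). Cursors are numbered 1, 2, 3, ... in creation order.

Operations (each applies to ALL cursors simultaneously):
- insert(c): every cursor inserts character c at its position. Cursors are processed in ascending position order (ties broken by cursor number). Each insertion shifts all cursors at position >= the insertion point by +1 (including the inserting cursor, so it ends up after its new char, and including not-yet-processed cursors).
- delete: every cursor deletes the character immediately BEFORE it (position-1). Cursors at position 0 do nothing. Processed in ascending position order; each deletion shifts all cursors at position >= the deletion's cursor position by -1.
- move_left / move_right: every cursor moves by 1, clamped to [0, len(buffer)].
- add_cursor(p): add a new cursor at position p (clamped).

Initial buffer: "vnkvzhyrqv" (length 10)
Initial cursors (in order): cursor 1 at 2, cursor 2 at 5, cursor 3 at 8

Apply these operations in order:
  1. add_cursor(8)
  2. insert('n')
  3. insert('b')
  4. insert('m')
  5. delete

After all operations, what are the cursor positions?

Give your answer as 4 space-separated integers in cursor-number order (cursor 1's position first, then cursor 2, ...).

Answer: 4 9 16 16

Derivation:
After op 1 (add_cursor(8)): buffer="vnkvzhyrqv" (len 10), cursors c1@2 c2@5 c3@8 c4@8, authorship ..........
After op 2 (insert('n')): buffer="vnnkvznhyrnnqv" (len 14), cursors c1@3 c2@7 c3@12 c4@12, authorship ..1...2...34..
After op 3 (insert('b')): buffer="vnnbkvznbhyrnnbbqv" (len 18), cursors c1@4 c2@9 c3@16 c4@16, authorship ..11...22...3434..
After op 4 (insert('m')): buffer="vnnbmkvznbmhyrnnbbmmqv" (len 22), cursors c1@5 c2@11 c3@20 c4@20, authorship ..111...222...343434..
After op 5 (delete): buffer="vnnbkvznbhyrnnbbqv" (len 18), cursors c1@4 c2@9 c3@16 c4@16, authorship ..11...22...3434..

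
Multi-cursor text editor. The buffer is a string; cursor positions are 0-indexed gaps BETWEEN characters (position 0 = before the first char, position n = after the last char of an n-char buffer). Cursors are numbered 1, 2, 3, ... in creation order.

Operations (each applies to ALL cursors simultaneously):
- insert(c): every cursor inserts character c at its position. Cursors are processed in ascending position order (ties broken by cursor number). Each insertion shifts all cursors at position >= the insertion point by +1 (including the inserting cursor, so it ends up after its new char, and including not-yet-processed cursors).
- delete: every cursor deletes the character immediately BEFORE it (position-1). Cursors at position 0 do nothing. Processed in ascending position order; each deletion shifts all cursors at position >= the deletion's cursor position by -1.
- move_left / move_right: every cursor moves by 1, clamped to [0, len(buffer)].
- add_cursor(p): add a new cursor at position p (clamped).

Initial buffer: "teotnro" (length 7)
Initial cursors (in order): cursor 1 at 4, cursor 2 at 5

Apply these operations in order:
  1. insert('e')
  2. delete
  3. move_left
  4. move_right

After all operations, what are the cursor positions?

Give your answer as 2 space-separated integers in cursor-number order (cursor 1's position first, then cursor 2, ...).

Answer: 4 5

Derivation:
After op 1 (insert('e')): buffer="teotenero" (len 9), cursors c1@5 c2@7, authorship ....1.2..
After op 2 (delete): buffer="teotnro" (len 7), cursors c1@4 c2@5, authorship .......
After op 3 (move_left): buffer="teotnro" (len 7), cursors c1@3 c2@4, authorship .......
After op 4 (move_right): buffer="teotnro" (len 7), cursors c1@4 c2@5, authorship .......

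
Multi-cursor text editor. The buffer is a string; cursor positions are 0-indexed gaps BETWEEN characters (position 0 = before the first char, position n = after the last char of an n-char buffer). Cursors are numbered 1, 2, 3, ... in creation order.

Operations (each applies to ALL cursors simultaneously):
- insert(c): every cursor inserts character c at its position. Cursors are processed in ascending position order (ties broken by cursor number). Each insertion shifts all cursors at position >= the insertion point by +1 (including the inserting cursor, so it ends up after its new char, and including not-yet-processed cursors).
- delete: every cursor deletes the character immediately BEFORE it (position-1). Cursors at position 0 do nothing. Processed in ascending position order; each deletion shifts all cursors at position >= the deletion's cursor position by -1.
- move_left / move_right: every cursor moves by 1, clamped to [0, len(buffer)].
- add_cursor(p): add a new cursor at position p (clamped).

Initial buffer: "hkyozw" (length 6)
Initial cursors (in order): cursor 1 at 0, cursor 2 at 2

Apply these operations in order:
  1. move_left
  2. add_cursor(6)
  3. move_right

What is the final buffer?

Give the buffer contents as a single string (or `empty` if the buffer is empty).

Answer: hkyozw

Derivation:
After op 1 (move_left): buffer="hkyozw" (len 6), cursors c1@0 c2@1, authorship ......
After op 2 (add_cursor(6)): buffer="hkyozw" (len 6), cursors c1@0 c2@1 c3@6, authorship ......
After op 3 (move_right): buffer="hkyozw" (len 6), cursors c1@1 c2@2 c3@6, authorship ......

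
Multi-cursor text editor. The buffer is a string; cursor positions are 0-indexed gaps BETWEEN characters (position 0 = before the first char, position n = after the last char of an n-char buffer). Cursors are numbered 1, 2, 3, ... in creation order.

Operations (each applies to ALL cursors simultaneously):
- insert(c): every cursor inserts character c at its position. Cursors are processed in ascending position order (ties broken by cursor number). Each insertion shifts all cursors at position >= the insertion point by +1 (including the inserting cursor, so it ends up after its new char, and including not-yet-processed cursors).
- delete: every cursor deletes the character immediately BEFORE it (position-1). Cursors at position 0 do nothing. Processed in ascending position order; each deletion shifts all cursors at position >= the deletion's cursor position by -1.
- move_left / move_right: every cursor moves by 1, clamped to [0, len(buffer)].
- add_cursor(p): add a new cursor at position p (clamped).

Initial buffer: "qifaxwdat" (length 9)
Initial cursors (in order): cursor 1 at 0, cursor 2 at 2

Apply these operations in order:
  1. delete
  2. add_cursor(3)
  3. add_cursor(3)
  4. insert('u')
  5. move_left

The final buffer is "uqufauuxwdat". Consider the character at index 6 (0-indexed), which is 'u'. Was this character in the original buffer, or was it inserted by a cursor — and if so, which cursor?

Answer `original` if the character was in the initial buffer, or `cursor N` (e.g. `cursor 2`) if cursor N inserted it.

After op 1 (delete): buffer="qfaxwdat" (len 8), cursors c1@0 c2@1, authorship ........
After op 2 (add_cursor(3)): buffer="qfaxwdat" (len 8), cursors c1@0 c2@1 c3@3, authorship ........
After op 3 (add_cursor(3)): buffer="qfaxwdat" (len 8), cursors c1@0 c2@1 c3@3 c4@3, authorship ........
After op 4 (insert('u')): buffer="uqufauuxwdat" (len 12), cursors c1@1 c2@3 c3@7 c4@7, authorship 1.2..34.....
After op 5 (move_left): buffer="uqufauuxwdat" (len 12), cursors c1@0 c2@2 c3@6 c4@6, authorship 1.2..34.....
Authorship (.=original, N=cursor N): 1 . 2 . . 3 4 . . . . .
Index 6: author = 4

Answer: cursor 4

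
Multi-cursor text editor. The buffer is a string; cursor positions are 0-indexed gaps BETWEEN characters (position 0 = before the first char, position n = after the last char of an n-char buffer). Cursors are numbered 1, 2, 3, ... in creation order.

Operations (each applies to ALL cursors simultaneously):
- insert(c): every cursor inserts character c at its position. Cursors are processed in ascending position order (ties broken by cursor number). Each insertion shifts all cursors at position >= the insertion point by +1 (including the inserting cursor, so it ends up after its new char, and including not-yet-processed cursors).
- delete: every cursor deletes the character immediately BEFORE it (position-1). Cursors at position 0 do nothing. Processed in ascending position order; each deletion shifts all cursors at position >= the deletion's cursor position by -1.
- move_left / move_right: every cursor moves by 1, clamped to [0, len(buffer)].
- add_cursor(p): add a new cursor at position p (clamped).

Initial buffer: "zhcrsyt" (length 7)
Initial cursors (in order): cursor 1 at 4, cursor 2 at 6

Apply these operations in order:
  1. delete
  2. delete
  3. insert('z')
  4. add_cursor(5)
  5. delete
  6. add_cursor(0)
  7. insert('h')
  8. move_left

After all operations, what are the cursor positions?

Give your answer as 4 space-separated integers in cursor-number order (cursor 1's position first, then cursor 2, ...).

After op 1 (delete): buffer="zhcst" (len 5), cursors c1@3 c2@4, authorship .....
After op 2 (delete): buffer="zht" (len 3), cursors c1@2 c2@2, authorship ...
After op 3 (insert('z')): buffer="zhzzt" (len 5), cursors c1@4 c2@4, authorship ..12.
After op 4 (add_cursor(5)): buffer="zhzzt" (len 5), cursors c1@4 c2@4 c3@5, authorship ..12.
After op 5 (delete): buffer="zh" (len 2), cursors c1@2 c2@2 c3@2, authorship ..
After op 6 (add_cursor(0)): buffer="zh" (len 2), cursors c4@0 c1@2 c2@2 c3@2, authorship ..
After op 7 (insert('h')): buffer="hzhhhh" (len 6), cursors c4@1 c1@6 c2@6 c3@6, authorship 4..123
After op 8 (move_left): buffer="hzhhhh" (len 6), cursors c4@0 c1@5 c2@5 c3@5, authorship 4..123

Answer: 5 5 5 0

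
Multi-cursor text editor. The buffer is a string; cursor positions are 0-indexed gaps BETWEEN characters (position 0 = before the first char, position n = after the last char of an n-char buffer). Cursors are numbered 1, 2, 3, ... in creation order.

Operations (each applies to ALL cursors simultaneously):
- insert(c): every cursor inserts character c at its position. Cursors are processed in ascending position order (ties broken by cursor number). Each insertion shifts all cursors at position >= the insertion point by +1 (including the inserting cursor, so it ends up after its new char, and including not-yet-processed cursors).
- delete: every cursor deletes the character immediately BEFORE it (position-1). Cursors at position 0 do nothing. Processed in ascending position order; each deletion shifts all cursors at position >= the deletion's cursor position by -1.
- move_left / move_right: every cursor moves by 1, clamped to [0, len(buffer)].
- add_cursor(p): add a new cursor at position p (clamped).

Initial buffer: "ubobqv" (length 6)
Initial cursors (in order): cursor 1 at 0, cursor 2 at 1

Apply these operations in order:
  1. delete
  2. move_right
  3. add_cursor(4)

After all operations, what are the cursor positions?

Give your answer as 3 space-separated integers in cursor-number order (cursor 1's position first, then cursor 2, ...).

After op 1 (delete): buffer="bobqv" (len 5), cursors c1@0 c2@0, authorship .....
After op 2 (move_right): buffer="bobqv" (len 5), cursors c1@1 c2@1, authorship .....
After op 3 (add_cursor(4)): buffer="bobqv" (len 5), cursors c1@1 c2@1 c3@4, authorship .....

Answer: 1 1 4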